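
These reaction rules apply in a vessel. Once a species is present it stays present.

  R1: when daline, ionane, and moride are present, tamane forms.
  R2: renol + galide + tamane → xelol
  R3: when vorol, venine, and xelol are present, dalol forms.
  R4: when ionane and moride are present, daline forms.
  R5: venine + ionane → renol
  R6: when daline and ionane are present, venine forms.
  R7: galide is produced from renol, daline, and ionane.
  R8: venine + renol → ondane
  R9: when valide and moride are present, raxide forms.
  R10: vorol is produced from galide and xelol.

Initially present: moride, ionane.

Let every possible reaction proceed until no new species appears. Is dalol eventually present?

Yes

ionane and moride present → daline forms (R4).
daline, ionane, and moride present → tamane forms (R1).
daline and ionane present → venine forms (R6).
venine and ionane present → renol forms (R5).
renol, daline, and ionane present → galide forms (R7).
renol, galide, and tamane present → xelol forms (R2).
galide and xelol present → vorol forms (R10).
vorol, venine, and xelol present → dalol forms (R3).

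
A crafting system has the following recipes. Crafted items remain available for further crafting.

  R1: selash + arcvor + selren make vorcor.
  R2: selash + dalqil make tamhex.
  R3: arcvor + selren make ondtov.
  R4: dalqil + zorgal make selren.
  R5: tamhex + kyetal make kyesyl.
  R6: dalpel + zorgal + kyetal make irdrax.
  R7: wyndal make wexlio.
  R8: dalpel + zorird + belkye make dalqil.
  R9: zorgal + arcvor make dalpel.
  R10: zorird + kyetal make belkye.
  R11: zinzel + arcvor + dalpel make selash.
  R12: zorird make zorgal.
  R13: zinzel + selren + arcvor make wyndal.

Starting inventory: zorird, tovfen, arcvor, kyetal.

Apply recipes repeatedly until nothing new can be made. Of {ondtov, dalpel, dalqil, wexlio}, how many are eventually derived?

3

Using R12, zorird makes zorgal.
Using R10, zorird and kyetal make belkye.
zorgal + arcvor → dalpel (R9).
dalpel + zorird + belkye → dalqil (R8).
dalqil + zorgal → selren (R4).
arcvor + selren → ondtov (R3).
ondtov: reached.
dalpel: reached.
dalqil: reached.
wexlio would need wyndal (R7), but wyndal is never obtained.
Reached: ondtov, dalpel, and dalqil — 3 of the 4.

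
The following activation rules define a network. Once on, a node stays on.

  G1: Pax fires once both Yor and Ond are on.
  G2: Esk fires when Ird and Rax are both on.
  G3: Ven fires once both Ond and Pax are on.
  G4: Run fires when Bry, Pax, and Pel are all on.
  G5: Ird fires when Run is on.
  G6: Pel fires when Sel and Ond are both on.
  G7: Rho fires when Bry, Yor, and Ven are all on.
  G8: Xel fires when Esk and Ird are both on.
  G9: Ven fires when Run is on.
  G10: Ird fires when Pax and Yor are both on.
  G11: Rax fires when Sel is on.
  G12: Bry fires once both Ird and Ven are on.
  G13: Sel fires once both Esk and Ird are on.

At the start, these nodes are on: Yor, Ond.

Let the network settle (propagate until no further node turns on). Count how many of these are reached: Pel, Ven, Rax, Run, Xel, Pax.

2

G1: Yor and Ond on → Pax on.
G3: Ond and Pax on → Ven on.
Pel would need Sel and Ond (G6), but Sel never turns on.
Ven: reached.
Rax would need Sel (G11), but Sel never turns on.
Run would need Bry, Pax, and Pel (G4), but Pel never turns on.
Xel would need Esk and Ird (G8), but Esk never turns on.
Pax: reached.
Reached: Ven and Pax — 2 of the 6.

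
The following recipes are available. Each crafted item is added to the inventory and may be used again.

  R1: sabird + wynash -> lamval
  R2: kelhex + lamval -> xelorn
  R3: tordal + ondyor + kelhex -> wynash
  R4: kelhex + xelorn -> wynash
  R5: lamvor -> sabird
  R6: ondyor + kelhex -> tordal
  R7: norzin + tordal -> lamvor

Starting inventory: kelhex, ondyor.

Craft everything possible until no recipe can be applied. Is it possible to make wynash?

ondyor + kelhex -> tordal (R6).
Using R3, tordal, ondyor, and kelhex make wynash.

Yes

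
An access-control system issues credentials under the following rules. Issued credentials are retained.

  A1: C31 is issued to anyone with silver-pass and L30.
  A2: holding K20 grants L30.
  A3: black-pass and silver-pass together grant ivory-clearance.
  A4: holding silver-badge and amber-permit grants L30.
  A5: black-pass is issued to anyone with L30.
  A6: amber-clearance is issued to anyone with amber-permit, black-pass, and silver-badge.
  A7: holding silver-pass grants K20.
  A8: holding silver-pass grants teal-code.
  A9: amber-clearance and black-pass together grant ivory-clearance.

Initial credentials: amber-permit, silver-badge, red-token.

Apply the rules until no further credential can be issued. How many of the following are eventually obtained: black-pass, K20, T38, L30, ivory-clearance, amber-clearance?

4

Holding silver-badge and amber-permit grants L30 (A4).
Holding L30 grants black-pass (A5).
Holding amber-permit, black-pass, and silver-badge grants amber-clearance (A6).
Holding amber-clearance and black-pass grants ivory-clearance (A9).
black-pass: reached.
K20 would need silver-pass (A7), but silver-pass is never granted.
No rule produces T38, and it is not given.
L30: reached.
ivory-clearance: reached.
amber-clearance: reached.
Reached: black-pass, L30, ivory-clearance, and amber-clearance — 4 of the 6.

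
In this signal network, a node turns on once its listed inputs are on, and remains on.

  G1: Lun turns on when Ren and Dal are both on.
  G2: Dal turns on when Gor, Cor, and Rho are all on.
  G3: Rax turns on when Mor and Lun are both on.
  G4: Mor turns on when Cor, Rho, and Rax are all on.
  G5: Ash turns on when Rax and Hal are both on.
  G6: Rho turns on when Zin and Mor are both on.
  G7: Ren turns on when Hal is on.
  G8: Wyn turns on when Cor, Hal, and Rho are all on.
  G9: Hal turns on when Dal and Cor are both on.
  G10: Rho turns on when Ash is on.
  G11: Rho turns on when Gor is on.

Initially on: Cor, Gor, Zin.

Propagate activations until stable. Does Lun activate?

G11: Gor on → Rho on.
G2: Gor, Cor, and Rho on → Dal on.
G9: Dal and Cor on → Hal on.
G7: Hal on → Ren on.
G1: Ren and Dal on → Lun on.

Yes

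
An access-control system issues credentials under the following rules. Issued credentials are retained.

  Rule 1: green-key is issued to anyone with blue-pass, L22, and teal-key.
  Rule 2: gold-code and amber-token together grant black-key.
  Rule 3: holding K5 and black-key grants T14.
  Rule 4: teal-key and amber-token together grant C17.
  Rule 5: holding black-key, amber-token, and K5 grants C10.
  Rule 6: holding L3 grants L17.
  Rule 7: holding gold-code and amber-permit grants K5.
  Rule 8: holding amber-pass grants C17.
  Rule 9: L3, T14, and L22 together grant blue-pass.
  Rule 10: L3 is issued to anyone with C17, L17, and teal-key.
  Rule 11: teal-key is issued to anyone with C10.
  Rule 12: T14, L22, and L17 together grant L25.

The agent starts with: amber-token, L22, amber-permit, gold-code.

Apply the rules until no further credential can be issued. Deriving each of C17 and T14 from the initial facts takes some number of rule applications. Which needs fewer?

T14

T14: Holding gold-code and amber-permit grants K5 (Rule 7). Holding gold-code and amber-token grants black-key (Rule 2). Holding K5 and black-key grants T14 (Rule 3). [3 rule applications]
C17: Holding gold-code and amber-permit grants K5 (Rule 7). Holding gold-code and amber-token grants black-key (Rule 2). Holding black-key, amber-token, and K5 grants C10 (Rule 5). Holding C10 grants teal-key (Rule 11). Holding teal-key and amber-token grants C17 (Rule 4). [5 rule applications]
T14 needs fewer.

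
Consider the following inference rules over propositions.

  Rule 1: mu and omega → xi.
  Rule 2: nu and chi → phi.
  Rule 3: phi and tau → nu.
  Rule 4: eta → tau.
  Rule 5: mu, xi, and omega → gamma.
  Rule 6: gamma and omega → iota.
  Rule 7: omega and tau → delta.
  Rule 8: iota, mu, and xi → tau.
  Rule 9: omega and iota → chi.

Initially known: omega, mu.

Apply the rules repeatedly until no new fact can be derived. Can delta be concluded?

Yes

mu and omega hold, so xi follows (Rule 1).
mu, xi, and omega hold, so gamma follows (Rule 5).
gamma and omega hold, so iota follows (Rule 6).
iota, mu, and xi hold, so tau follows (Rule 8).
From omega and tau, Rule 7 gives delta.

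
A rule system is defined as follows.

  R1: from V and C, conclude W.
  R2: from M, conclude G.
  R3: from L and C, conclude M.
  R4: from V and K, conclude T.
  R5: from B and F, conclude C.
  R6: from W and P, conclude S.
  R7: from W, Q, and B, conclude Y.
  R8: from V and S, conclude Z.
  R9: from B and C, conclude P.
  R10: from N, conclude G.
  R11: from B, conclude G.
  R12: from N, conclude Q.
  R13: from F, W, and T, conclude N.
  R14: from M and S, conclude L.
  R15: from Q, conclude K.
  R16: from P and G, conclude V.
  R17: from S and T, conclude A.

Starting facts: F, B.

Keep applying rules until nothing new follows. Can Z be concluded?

From B, R11 gives G.
B and F hold, so C follows (R5).
From B and C, R9 gives P.
P and G hold, so V follows (R16).
V and C hold, so W follows (R1).
W and P hold, so S follows (R6).
From V and S, R8 gives Z.

Yes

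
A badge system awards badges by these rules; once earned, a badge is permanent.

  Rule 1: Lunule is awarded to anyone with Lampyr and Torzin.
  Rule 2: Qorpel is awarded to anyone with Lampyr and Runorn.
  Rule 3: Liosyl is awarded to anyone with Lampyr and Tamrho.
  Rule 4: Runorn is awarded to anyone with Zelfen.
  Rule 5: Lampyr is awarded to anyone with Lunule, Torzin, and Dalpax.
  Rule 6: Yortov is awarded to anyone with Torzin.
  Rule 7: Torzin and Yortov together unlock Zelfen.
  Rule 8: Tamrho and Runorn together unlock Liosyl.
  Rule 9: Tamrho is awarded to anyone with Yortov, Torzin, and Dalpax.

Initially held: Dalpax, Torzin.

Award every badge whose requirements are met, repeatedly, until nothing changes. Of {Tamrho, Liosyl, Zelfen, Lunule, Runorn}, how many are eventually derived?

4

With Torzin, Yortov is earned (Rule 6).
With Yortov, Torzin, and Dalpax, Tamrho is earned (Rule 9).
With Torzin and Yortov, Zelfen is earned (Rule 7).
With Zelfen, Runorn is earned (Rule 4).
With Tamrho and Runorn, Liosyl is earned (Rule 8).
Tamrho: reached.
Liosyl: reached.
Zelfen: reached.
Lunule would need Lampyr and Torzin (Rule 1), but Lampyr is never earned.
Runorn: reached.
Reached: Tamrho, Liosyl, Zelfen, and Runorn — 4 of the 5.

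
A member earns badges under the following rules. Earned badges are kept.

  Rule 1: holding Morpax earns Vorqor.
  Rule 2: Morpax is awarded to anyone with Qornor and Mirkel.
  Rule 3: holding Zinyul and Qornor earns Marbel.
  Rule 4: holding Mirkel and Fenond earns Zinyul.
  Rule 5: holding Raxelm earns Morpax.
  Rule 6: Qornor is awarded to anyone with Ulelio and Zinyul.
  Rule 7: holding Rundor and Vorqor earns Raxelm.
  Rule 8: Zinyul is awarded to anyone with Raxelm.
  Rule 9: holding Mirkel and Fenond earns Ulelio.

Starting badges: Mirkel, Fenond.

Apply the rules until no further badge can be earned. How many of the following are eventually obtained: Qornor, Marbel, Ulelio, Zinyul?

4

With Mirkel and Fenond, Ulelio is earned (Rule 9).
With Mirkel and Fenond, Zinyul is earned (Rule 4).
With Ulelio and Zinyul, Qornor is earned (Rule 6).
With Zinyul and Qornor, Marbel is earned (Rule 3).
Qornor: reached.
Marbel: reached.
Ulelio: reached.
Zinyul: reached.
All 4 are reached.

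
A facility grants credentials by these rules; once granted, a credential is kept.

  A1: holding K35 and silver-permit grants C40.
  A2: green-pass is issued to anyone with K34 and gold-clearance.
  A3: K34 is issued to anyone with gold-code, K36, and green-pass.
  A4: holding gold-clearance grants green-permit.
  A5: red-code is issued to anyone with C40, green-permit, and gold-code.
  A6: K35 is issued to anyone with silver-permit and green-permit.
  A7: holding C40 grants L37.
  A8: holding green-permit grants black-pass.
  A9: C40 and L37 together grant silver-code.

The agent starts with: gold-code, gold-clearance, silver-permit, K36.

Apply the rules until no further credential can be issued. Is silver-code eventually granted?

Yes

Holding gold-clearance grants green-permit (A4).
Holding silver-permit and green-permit grants K35 (A6).
Holding K35 and silver-permit grants C40 (A1).
Holding C40 grants L37 (A7).
Holding C40 and L37 grants silver-code (A9).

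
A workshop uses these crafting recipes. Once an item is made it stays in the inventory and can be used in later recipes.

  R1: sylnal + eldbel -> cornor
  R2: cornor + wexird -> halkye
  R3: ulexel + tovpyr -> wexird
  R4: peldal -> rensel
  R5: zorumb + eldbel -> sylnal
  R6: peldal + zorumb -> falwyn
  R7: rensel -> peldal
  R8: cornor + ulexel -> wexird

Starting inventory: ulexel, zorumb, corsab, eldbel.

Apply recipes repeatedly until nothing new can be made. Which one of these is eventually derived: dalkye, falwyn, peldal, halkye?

halkye

zorumb + eldbel -> sylnal (R5).
Using R1, sylnal and eldbel make cornor.
Using R8, cornor and ulexel make wexird.
cornor + wexird -> halkye (R2).
peldal would need rensel (R7), but rensel is never obtained. No rule produces dalkye, and it is not given. falwyn would need peldal and zorumb (R6), but peldal is never obtained.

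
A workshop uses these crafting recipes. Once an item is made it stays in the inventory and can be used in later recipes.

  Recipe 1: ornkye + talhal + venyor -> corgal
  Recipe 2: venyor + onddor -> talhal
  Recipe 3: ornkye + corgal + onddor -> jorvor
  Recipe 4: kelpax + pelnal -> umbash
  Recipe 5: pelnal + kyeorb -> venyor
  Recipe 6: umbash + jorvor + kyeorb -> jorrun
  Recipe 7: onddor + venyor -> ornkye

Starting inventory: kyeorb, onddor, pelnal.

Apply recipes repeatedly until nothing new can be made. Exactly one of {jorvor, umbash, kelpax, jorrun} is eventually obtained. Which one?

jorvor

pelnal + kyeorb -> venyor (Recipe 5).
onddor + venyor -> ornkye (Recipe 7).
venyor + onddor -> talhal (Recipe 2).
ornkye + talhal + venyor -> corgal (Recipe 1).
Using Recipe 3, ornkye, corgal, and onddor make jorvor.
umbash would need kelpax and pelnal (Recipe 4), but kelpax is never obtained. jorrun would need umbash, jorvor, and kyeorb (Recipe 6), but umbash is never obtained. No rule produces kelpax, and it is not given.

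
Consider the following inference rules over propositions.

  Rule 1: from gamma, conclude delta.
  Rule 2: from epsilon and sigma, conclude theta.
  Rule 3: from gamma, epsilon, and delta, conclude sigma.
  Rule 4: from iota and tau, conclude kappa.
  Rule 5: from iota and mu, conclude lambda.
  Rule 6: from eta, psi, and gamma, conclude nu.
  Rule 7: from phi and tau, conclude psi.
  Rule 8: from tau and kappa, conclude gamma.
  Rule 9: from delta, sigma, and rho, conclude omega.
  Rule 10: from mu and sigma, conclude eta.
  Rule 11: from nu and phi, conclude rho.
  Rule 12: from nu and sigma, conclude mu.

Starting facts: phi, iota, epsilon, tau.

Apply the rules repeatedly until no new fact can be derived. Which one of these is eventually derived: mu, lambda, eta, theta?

iota and tau hold, so kappa follows (Rule 4).
tau and kappa hold, so gamma follows (Rule 8).
From gamma, Rule 1 gives delta.
gamma, epsilon, and delta hold, so sigma follows (Rule 3).
From epsilon and sigma, Rule 2 gives theta.
lambda would need iota and mu (Rule 5), but mu is never established. mu would need nu and sigma (Rule 12), but nu is never established. eta would need mu and sigma (Rule 10), but mu is never established.

theta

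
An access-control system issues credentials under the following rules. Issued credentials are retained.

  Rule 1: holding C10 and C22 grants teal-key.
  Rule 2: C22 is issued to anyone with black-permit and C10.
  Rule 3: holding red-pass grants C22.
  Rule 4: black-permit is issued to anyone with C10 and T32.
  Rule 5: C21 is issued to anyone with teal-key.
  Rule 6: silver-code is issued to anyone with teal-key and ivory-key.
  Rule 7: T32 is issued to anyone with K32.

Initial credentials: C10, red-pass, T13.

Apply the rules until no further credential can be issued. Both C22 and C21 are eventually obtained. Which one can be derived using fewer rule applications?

C22: Holding red-pass grants C22 (Rule 3). [1 rule application]
C21: Holding red-pass grants C22 (Rule 3). Holding C10 and C22 grants teal-key (Rule 1). Holding teal-key grants C21 (Rule 5). [3 rule applications]
C22 needs fewer.

C22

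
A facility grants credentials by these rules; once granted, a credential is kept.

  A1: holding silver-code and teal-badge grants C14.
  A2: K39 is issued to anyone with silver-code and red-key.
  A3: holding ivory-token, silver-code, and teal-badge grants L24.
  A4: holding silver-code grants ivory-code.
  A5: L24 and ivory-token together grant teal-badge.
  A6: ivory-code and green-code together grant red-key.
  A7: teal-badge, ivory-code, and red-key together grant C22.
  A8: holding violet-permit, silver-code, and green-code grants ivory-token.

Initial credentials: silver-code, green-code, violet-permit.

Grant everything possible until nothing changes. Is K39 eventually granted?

Yes

Holding silver-code grants ivory-code (A4).
Holding ivory-code and green-code grants red-key (A6).
Holding silver-code and red-key grants K39 (A2).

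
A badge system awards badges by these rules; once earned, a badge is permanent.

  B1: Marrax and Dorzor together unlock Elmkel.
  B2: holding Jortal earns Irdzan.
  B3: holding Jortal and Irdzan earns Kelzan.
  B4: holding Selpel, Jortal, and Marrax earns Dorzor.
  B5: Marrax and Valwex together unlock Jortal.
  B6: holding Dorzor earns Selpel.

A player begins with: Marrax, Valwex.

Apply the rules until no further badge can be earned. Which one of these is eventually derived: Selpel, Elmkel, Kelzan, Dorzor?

Kelzan

With Marrax and Valwex, Jortal is earned (B5).
With Jortal, Irdzan is earned (B2).
With Jortal and Irdzan, Kelzan is earned (B3).
Elmkel would need Marrax and Dorzor (B1), but Dorzor is never earned. Dorzor would need Selpel, Jortal, and Marrax (B4), but Selpel is never earned. Selpel would need Dorzor (B6), but Dorzor is never earned.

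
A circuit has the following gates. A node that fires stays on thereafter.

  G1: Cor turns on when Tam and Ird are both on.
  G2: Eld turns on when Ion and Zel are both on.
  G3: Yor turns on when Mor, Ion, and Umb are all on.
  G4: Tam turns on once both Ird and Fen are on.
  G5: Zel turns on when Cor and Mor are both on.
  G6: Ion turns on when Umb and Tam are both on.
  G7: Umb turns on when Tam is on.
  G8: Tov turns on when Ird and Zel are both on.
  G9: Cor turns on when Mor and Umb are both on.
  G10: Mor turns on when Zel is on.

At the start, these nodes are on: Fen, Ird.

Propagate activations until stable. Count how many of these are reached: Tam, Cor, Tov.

G4: Ird and Fen on → Tam on.
G1: Tam and Ird on → Cor on.
Tam: reached.
Cor: reached.
Tov would need Ird and Zel (G8), but Zel never turns on.
Reached: Tam and Cor — 2 of the 3.

2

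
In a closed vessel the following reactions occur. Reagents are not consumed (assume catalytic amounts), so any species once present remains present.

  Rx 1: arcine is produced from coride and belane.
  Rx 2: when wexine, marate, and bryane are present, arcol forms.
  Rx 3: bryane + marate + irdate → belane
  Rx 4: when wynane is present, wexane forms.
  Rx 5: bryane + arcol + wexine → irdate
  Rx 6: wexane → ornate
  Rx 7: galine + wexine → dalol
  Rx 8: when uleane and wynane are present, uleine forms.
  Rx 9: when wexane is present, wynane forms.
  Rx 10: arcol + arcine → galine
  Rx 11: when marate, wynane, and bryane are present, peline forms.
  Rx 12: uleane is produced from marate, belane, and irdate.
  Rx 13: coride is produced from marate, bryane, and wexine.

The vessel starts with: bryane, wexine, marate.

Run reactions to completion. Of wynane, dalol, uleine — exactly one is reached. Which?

dalol

marate, bryane, and wexine present → coride forms (Rx 13).
wexine, marate, and bryane present → arcol forms (Rx 2).
bryane, arcol, and wexine present → irdate forms (Rx 5).
bryane, marate, and irdate present → belane forms (Rx 3).
coride and belane present → arcine forms (Rx 1).
arcol and arcine present → galine forms (Rx 10).
galine and wexine present → dalol forms (Rx 7).
uleine would need uleane and wynane (Rx 8), but wynane never forms. wynane would need wexane (Rx 9), but wexane never forms.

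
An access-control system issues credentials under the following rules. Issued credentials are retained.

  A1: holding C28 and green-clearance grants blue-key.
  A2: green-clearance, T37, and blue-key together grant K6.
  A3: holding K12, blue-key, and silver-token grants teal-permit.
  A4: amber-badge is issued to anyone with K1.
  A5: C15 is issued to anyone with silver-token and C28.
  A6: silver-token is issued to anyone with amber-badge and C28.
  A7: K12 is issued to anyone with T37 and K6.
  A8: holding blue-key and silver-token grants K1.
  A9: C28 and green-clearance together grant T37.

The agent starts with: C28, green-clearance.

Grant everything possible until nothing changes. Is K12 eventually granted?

Holding C28 and green-clearance grants T37 (A9).
Holding C28 and green-clearance grants blue-key (A1).
Holding green-clearance, T37, and blue-key grants K6 (A2).
Holding T37 and K6 grants K12 (A7).

Yes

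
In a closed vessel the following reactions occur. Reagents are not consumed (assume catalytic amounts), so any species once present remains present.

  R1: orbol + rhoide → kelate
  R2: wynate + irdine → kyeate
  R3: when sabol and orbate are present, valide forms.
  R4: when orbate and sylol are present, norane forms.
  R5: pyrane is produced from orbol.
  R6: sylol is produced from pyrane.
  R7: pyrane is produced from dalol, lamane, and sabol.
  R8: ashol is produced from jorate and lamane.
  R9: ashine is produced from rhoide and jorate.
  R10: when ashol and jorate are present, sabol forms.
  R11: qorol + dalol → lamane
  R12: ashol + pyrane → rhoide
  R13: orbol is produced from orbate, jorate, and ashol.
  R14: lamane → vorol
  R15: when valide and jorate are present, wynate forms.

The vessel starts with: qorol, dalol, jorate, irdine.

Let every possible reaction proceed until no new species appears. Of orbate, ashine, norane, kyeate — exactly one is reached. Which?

ashine

qorol and dalol present → lamane forms (R11).
jorate and lamane present → ashol forms (R8).
ashol and jorate present → sabol forms (R10).
dalol, lamane, and sabol present → pyrane forms (R7).
ashol and pyrane present → rhoide forms (R12).
rhoide and jorate present → ashine forms (R9).
No rule produces orbate, and it is not given. norane would need orbate and sylol (R4), but orbate never forms. kyeate would need wynate and irdine (R2), but wynate never forms.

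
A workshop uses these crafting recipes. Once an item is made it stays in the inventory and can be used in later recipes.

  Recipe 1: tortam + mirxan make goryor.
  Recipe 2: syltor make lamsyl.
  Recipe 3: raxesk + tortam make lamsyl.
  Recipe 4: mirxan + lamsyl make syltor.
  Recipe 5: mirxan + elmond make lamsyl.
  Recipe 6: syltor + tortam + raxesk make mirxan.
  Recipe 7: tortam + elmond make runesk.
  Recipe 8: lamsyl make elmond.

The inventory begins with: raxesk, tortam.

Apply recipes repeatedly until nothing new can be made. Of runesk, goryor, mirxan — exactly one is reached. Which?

runesk

raxesk + tortam → lamsyl (Recipe 3).
Using Recipe 8, lamsyl makes elmond.
tortam + elmond → runesk (Recipe 7).
mirxan would need syltor, tortam, and raxesk (Recipe 6), but syltor is never obtained. goryor would need tortam and mirxan (Recipe 1), but mirxan is never obtained.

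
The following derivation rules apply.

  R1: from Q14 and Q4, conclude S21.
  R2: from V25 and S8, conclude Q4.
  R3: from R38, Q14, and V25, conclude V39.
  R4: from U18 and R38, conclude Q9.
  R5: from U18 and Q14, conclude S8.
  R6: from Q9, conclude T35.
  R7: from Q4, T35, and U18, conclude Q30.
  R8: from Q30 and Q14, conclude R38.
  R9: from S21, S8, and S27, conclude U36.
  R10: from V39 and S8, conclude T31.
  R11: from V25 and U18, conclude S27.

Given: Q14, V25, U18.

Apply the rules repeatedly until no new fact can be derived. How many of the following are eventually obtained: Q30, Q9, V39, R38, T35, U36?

1

U18 and Q14 hold, so S8 follows (R5).
V25 and U18 hold, so S27 follows (R11).
From V25 and S8, R2 gives Q4.
From Q14 and Q4, R1 gives S21.
S21, S8, and S27 hold, so U36 follows (R9).
Q30 would need Q4, T35, and U18 (R7), but T35 is never established.
Q9 would need U18 and R38 (R4), but R38 is never established.
V39 would need R38, Q14, and V25 (R3), but R38 is never established.
R38 would need Q30 and Q14 (R8), but Q30 is never established.
T35 would need Q9 (R6), but Q9 is never established.
U36: reached.
Reached: U36 — 1 of the 6.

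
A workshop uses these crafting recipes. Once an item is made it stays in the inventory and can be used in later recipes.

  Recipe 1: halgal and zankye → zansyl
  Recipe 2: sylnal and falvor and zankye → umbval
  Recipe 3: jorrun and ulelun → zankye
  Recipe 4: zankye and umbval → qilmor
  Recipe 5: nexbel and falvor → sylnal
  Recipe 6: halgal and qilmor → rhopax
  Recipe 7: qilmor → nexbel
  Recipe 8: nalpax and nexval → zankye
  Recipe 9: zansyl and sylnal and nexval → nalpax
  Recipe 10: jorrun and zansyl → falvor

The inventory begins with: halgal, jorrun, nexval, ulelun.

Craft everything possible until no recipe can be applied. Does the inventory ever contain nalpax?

nalpax would need zansyl, sylnal, and nexval (Recipe 9), but sylnal is never obtained.

No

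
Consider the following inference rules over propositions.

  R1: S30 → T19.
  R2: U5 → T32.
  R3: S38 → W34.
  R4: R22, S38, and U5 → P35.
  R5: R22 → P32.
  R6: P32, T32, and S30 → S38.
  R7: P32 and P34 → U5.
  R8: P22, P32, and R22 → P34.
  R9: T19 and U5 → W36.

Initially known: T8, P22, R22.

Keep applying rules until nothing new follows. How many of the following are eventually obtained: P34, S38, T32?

From R22, R5 gives P32.
From P22, P32, and R22, R8 gives P34.
From P32 and P34, R7 gives U5.
U5 holds, so T32 follows (R2).
P34: reached.
S38 would need P32, T32, and S30 (R6), but S30 is never established.
T32: reached.
Reached: P34 and T32 — 2 of the 3.

2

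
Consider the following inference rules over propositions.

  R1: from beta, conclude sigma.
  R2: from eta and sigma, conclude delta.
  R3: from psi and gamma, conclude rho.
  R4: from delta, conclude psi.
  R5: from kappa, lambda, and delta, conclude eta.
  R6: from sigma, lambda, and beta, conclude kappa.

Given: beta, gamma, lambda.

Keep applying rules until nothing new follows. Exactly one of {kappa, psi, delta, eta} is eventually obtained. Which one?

From beta, R1 gives sigma.
From sigma, lambda, and beta, R6 gives kappa.
psi would need delta (R4), but delta is never established. eta would need kappa, lambda, and delta (R5), but delta is never established. delta would need eta and sigma (R2), but eta is never established.

kappa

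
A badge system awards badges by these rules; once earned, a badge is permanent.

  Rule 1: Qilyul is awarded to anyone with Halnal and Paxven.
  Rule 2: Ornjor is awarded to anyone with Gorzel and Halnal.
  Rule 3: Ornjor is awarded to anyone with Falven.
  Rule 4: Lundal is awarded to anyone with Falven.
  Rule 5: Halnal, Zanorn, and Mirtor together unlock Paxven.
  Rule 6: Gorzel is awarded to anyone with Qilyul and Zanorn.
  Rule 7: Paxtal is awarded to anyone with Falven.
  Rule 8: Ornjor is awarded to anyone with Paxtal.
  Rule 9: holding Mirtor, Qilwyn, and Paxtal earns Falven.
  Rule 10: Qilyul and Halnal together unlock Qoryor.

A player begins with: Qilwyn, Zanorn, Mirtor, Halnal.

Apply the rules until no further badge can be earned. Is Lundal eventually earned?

No

Lundal would need Falven (Rule 4), but Falven is never earned.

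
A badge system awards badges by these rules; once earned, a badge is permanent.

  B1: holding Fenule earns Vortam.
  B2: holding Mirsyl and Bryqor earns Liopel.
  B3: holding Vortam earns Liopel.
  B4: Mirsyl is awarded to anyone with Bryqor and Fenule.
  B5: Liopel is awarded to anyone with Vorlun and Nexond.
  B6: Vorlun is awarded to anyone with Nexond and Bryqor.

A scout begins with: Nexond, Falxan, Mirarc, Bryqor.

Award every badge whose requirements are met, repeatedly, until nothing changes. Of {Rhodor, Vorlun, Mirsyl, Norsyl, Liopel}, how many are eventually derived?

With Nexond and Bryqor, Vorlun is earned (B6).
With Vorlun and Nexond, Liopel is earned (B5).
No rule produces Rhodor, and it is not given.
Vorlun: reached.
Mirsyl would need Bryqor and Fenule (B4), but Fenule is never earned.
No rule produces Norsyl, and it is not given.
Liopel: reached.
Reached: Vorlun and Liopel — 2 of the 5.

2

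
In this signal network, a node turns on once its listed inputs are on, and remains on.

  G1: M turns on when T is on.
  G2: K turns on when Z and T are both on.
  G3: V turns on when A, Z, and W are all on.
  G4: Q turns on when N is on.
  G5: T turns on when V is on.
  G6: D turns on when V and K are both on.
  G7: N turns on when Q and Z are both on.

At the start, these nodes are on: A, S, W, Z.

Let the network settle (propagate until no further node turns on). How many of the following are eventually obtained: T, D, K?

3

G3: A, Z, and W on → V on.
G5: V on → T on.
Z and T are on, so K turns on (G2).
G6: V and K on → D on.
T: reached.
D: reached.
K: reached.
All 3 are reached.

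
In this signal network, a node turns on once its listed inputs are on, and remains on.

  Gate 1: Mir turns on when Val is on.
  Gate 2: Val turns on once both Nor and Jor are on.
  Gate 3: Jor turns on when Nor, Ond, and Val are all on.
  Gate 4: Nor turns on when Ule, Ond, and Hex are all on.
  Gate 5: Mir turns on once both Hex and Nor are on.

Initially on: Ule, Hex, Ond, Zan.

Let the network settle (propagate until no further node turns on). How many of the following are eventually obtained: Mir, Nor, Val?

Gate 4: Ule, Ond, and Hex on → Nor on.
Gate 5: Hex and Nor on → Mir on.
Mir: reached.
Nor: reached.
Val would need Nor and Jor (Gate 2), but Jor never turns on.
Reached: Mir and Nor — 2 of the 3.

2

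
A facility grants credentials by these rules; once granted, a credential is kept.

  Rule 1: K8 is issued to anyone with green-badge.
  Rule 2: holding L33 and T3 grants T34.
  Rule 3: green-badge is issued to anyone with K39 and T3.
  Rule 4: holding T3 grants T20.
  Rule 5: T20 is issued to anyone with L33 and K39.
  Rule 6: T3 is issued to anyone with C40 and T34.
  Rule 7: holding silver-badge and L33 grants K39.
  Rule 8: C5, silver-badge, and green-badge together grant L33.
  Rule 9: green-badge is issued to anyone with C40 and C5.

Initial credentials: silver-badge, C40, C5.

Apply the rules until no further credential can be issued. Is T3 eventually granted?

T3 would need C40 and T34 (Rule 6), but T34 is never granted.

No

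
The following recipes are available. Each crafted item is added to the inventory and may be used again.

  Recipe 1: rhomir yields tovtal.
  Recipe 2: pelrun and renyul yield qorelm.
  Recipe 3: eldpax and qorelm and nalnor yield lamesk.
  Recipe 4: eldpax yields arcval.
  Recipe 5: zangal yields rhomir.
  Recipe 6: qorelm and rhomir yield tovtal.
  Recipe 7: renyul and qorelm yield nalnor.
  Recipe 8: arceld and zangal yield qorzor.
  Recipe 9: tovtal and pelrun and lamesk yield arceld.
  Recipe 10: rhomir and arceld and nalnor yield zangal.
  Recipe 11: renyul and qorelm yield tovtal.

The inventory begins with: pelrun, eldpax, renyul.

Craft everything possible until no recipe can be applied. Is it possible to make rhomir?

rhomir would need zangal (Recipe 5), but zangal is never obtained.

No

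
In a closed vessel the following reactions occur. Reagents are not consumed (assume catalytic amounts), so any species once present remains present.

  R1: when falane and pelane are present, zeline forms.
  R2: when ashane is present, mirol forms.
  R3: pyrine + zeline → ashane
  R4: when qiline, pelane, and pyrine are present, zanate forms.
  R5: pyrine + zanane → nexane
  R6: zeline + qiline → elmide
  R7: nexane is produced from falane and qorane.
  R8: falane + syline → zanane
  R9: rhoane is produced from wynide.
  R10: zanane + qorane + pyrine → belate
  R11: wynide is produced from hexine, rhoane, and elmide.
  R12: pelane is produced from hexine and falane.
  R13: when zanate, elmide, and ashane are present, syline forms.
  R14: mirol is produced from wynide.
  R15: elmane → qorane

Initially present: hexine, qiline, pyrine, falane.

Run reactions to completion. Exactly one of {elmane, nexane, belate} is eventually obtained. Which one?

hexine and falane present → pelane forms (R12).
falane and pelane present → zeline forms (R1).
qiline, pelane, and pyrine present → zanate forms (R4).
pyrine and zeline present → ashane forms (R3).
zeline and qiline present → elmide forms (R6).
zanate, elmide, and ashane present → syline forms (R13).
falane and syline present → zanane forms (R8).
pyrine and zanane present → nexane forms (R5).
No rule produces elmane, and it is not given. belate would need zanane, qorane, and pyrine (R10), but qorane never forms.

nexane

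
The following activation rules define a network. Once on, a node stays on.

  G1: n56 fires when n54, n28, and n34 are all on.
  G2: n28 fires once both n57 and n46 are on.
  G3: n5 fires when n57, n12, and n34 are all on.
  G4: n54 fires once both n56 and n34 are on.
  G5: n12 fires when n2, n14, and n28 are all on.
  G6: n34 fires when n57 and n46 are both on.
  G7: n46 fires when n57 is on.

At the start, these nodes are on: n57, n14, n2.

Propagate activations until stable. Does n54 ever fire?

No

n54 would need n56 and n34 (G4), but n56 never turns on.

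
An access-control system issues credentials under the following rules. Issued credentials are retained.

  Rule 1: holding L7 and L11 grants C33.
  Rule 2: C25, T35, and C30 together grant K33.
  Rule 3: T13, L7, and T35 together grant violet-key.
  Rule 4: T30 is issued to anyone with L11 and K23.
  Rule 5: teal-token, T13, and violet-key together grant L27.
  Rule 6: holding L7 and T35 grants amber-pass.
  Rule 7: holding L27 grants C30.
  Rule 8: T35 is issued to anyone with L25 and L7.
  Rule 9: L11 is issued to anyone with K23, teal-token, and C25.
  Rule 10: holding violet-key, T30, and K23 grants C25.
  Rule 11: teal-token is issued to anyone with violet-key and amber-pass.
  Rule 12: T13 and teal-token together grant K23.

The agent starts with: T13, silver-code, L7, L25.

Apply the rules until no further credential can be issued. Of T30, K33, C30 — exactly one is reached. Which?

Holding L25 and L7 grants T35 (Rule 8).
Holding L7 and T35 grants amber-pass (Rule 6).
Holding T13, L7, and T35 grants violet-key (Rule 3).
Holding violet-key and amber-pass grants teal-token (Rule 11).
Holding teal-token, T13, and violet-key grants L27 (Rule 5).
Holding L27 grants C30 (Rule 7).
T30 would need L11 and K23 (Rule 4), but L11 is never granted. K33 would need C25, T35, and C30 (Rule 2), but C25 is never granted.

C30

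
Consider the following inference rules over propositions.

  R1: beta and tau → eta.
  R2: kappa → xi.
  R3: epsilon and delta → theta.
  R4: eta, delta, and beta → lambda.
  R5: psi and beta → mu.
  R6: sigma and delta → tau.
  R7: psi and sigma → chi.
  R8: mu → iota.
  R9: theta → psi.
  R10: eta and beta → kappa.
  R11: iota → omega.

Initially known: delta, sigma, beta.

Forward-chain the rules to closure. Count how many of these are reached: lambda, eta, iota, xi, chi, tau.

4

From sigma and delta, R6 gives tau.
beta and tau hold, so eta follows (R1).
eta, delta, and beta hold, so lambda follows (R4).
eta and beta hold, so kappa follows (R10).
kappa holds, so xi follows (R2).
lambda: reached.
eta: reached.
iota would need mu (R8), but mu is never established.
xi: reached.
chi would need psi and sigma (R7), but psi is never established.
tau: reached.
Reached: lambda, eta, xi, and tau — 4 of the 6.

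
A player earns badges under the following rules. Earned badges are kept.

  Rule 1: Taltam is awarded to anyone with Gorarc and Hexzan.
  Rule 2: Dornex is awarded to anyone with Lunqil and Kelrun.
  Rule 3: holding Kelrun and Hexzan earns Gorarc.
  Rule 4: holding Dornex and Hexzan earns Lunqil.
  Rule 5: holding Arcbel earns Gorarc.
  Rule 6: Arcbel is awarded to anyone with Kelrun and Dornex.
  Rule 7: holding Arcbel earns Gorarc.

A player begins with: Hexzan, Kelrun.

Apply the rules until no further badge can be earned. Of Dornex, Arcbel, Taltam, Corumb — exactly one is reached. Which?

Taltam

With Kelrun and Hexzan, Gorarc is earned (Rule 3).
With Gorarc and Hexzan, Taltam is earned (Rule 1).
No rule produces Corumb, and it is not given. Dornex would need Lunqil and Kelrun (Rule 2), but Lunqil is never earned. Arcbel would need Kelrun and Dornex (Rule 6), but Dornex is never earned.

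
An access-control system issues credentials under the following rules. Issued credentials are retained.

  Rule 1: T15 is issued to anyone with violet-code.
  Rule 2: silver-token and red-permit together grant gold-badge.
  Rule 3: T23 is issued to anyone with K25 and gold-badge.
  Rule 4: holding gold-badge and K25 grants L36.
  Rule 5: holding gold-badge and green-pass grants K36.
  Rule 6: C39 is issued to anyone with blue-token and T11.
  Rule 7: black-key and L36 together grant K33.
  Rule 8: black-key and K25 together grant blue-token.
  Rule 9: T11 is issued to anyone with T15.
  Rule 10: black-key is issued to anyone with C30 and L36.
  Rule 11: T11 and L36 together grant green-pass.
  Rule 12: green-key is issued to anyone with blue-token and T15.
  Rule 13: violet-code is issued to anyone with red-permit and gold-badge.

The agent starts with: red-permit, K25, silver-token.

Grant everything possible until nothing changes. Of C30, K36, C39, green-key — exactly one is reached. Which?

K36

Holding silver-token and red-permit grants gold-badge (Rule 2).
Holding gold-badge and K25 grants L36 (Rule 4).
Holding red-permit and gold-badge grants violet-code (Rule 13).
Holding violet-code grants T15 (Rule 1).
Holding T15 grants T11 (Rule 9).
Holding T11 and L36 grants green-pass (Rule 11).
Holding gold-badge and green-pass grants K36 (Rule 5).
No rule produces C30, and it is not given. C39 would need blue-token and T11 (Rule 6), but blue-token is never granted. green-key would need blue-token and T15 (Rule 12), but blue-token is never granted.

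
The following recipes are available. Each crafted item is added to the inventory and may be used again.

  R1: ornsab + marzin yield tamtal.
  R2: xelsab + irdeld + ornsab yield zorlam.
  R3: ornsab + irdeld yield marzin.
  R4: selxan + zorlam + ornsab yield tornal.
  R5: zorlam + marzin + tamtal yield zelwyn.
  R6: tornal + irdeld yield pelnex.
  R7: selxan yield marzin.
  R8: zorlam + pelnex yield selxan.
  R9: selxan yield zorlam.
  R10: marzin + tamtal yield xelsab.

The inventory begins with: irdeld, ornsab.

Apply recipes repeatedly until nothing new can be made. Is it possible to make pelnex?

pelnex would need tornal and irdeld (R6), but tornal is never obtained.

No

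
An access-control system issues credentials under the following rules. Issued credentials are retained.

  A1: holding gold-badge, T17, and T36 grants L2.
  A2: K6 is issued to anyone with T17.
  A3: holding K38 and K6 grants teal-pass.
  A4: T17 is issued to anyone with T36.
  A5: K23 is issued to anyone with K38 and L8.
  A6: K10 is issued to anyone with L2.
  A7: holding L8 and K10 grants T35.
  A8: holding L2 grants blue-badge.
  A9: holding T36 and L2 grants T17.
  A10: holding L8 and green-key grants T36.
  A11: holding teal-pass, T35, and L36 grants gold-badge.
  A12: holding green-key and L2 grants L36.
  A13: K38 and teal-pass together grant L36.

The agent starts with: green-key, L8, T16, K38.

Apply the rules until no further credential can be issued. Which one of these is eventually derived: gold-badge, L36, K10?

Holding L8 and green-key grants T36 (A10).
Holding T36 grants T17 (A4).
Holding T17 grants K6 (A2).
Holding K38 and K6 grants teal-pass (A3).
Holding K38 and teal-pass grants L36 (A13).
gold-badge would need teal-pass, T35, and L36 (A11), but T35 is never granted. K10 would need L2 (A6), but L2 is never granted.

L36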